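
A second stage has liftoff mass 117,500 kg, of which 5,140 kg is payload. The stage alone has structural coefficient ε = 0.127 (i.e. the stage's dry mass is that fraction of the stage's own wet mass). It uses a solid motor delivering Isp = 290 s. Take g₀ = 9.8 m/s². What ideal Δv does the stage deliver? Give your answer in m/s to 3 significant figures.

Δv ≈ 5120 m/s

Stage wet mass = m₀ − payload = 117,500 − 5,140 = 112,360 kg.
Stage dry mass = ε × stage wet mass = 0.127 × 112,360 = 14,269.7 kg.
Burnout mass m_f = stage dry + payload = 14,269.7 + 5,140 = 19,409.7 kg.
v_e = Isp · g₀ = 290 × 9.8 = 2842.0 m/s.
Using Δv = v_e ln(m₀/m_f): Δv = v_e · ln(117,500/19,409.7) = 2842.0 × ln(6.054) = 2842.0 × 1.8007 ≈ 5117 m/s.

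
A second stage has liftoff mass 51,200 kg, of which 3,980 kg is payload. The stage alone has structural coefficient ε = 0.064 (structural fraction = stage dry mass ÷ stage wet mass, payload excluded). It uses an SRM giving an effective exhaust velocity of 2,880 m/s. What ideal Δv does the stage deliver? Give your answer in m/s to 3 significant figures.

Stage wet mass = m₀ − payload = 51,200 − 3,980 = 47,220 kg.
Stage dry mass = ε × stage wet mass = 0.064 × 47,220 = 3,022.08 kg.
Burnout mass m_f = stage dry + payload = 3,022.08 + 3,980 = 7,002.08 kg.
Δv = v_e · ln(51,200/7,002.08) = 2880.0 × ln(7.312) = 2880.0 × 1.9895 ≈ 5730 m/s.

Δv ≈ 5730 m/s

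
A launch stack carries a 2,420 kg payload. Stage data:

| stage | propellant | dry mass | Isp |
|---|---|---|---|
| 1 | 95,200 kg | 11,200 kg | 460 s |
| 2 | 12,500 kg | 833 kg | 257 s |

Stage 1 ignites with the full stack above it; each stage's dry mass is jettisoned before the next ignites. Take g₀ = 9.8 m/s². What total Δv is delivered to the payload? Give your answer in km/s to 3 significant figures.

Ignition mass of stage 1 = 95,200+11,200 + 12,500+833 + 2,420 = 122,153 kg.
Stage 1: m₀ = 122,153 kg, m_f = 122,153 − 95,200 = 26,953 kg; Δv = 460×9.8×ln(4.532) = 4508.0×1.5112 ≈ 6812 m/s.
Stage 2: m₀ = 15,753 kg, m_f = 15,753 − 12,500 = 3,253 kg; Δv = 257×9.8×ln(4.843) = 2518.6×1.5775 ≈ 3973 m/s.
Total Δv = 6812 + 3973 = 10785 m/s.

Δv ≈ 10.8 km/s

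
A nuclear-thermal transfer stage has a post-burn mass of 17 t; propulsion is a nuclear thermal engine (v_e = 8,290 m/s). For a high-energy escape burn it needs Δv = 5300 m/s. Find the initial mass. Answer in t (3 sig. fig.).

initial mass ≈ 32.2 t

Rocket equation: m₀/m_f = exp(Δv / v_e) = exp(5300 / 8290.0) = exp(0.6393) = 1.8952.
m₀ = m_f × 1.8952 = 17 × 1.8952 = 32.2184 t.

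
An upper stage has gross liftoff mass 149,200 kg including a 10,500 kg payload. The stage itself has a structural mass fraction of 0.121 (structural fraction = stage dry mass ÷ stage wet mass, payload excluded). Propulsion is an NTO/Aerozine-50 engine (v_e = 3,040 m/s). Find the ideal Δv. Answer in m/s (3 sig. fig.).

Δv ≈ 5170 m/s

Stage wet mass = m₀ − payload = 149,200 − 10,500 = 138,700 kg.
Stage dry mass = ε × stage wet mass = 0.121 × 138,700 = 16,782.7 kg.
Burnout mass m_f = stage dry + payload = 16,782.7 + 10,500 = 27,282.7 kg.
Using Δv = v_e ln(m₀/m_f): Δv = v_e · ln(149,200/27,282.7) = 3040.0 × ln(5.469) = 3040.0 × 1.6990 ≈ 5165 m/s.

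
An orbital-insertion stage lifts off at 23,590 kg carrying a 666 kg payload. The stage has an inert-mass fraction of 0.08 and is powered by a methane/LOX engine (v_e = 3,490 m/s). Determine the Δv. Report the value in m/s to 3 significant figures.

Δv ≈ 7830 m/s

Stage wet mass = m₀ − payload = 23,590 − 666 = 22,924 kg.
Stage dry mass = ε × stage wet mass = 0.08 × 22,924 = 1,833.92 kg.
Burnout mass m_f = stage dry + payload = 1,833.92 + 666 = 2,499.92 kg.
Δv = v_e · ln(23,590/2,499.92) = 3490.0 × ln(9.436) = 3490.0 × 2.2446 ≈ 7834 m/s.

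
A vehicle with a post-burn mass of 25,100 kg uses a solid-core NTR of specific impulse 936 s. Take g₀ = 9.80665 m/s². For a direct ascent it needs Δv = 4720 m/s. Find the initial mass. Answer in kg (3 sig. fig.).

v_e = Isp · g₀ = 936 × 9.80665 = 9179.0 m/s.
Rocket equation: m₀/m_f = exp(Δv / v_e) = exp(4720 / 9179.0) = exp(0.5142) = 1.6723.
m₀ = m_f × 1.6723 = 25,100 × 1.6723 = 41,974.7 kg.

initial mass ≈ 42000 kg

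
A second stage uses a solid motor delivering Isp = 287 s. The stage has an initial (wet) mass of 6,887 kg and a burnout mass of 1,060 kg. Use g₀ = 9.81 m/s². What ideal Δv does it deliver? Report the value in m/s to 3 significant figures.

Δv ≈ 5270 m/s

v_e = Isp · g₀ = 287 × 9.81 = 2815.5 m/s.
Δv = v_e · ln(m₀/m_f) = 2815.5 × ln(6.497) = 2815.5 × 1.8714 ≈ 5268.8 m/s.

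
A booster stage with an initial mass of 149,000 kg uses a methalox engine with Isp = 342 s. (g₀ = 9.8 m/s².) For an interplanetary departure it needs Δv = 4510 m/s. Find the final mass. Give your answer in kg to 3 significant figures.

final mass ≈ 38800 kg

v_e = Isp · g₀ = 342 × 9.8 = 3351.6 m/s.
m₀/m_f = exp(Δv / v_e) = exp(4510 / 3351.6) = exp(1.3456) = 3.8406.
m_f = m₀ / 3.8406 = 149,000 / 3.8406 = 38,796 kg.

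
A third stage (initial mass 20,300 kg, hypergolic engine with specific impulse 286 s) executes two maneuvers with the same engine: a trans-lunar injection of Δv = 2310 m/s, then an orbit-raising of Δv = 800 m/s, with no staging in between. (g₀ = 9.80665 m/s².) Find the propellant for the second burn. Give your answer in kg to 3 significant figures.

v_e = Isp · g₀ = 286 × 9.80665 = 2804.7 m/s.
After the first burn: m = 20300 × exp(−2310/2804.7) = 20300 × 0.43884 = 8,908.45 kg.
After the second burn: m = 8,908.45 × exp(−800/2804.7) = 8,908.45 × 0.75184 = 6,697.73 kg.
Second-burn propellant = 8,908.45 − 6,697.73 = 2,210.72 kg.

propellant for the second burn ≈ 2210 kg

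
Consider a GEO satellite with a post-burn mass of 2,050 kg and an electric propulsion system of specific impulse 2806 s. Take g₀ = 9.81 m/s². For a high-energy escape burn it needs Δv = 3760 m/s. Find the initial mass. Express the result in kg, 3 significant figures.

initial mass ≈ 2350 kg

v_e = Isp · g₀ = 2806 × 9.81 = 27526.9 m/s.
m₀/m_f = exp(Δv / v_e) = exp(3760 / 27526.9) = exp(0.1366) = 1.1464.
m₀ = m_f × 1.1464 = 2,050 × 1.1464 = 2,350.12 kg.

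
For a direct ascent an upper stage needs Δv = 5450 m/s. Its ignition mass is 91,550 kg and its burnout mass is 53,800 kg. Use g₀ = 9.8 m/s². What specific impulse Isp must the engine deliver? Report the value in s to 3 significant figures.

Isp ≈ 1050 s

ln(m₀/m_f) = ln(91550/53800) = ln(1.702) = 0.5316.
v_e = Δv / ln(m₀/m_f) = 5450 / 0.5316 = 10251.8 m/s.
Isp = v_e / g₀ = 10251.8 / 9.8 = 1046.1 s.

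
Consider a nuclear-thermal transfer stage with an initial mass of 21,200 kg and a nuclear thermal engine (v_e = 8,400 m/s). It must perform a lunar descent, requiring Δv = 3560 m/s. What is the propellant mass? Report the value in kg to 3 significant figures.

propellant mass ≈ 7320 kg

From the ideal rocket equation, m₀/m_f = exp(Δv / v_e) = exp(3560 / 8400.0) = exp(0.4238) = 1.5278.
m_f = 21,200 / 1.5278 = 13,876.2 kg, so propellant = m₀ − m_f = 21,200 − 13,876.2 = 7,323.8 kg.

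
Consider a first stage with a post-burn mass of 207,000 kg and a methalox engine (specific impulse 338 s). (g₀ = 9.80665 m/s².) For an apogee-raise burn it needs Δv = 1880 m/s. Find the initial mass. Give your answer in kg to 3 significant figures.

v_e = Isp · g₀ = 338 × 9.80665 = 3314.6 m/s.
From the ideal rocket equation, m₀/m_f = exp(Δv / v_e) = exp(1880 / 3314.6) = exp(0.5672) = 1.7633.
m₀ = m_f × 1.7633 = 207,000 × 1.7633 = 365,003 kg.

initial mass ≈ 365000 kg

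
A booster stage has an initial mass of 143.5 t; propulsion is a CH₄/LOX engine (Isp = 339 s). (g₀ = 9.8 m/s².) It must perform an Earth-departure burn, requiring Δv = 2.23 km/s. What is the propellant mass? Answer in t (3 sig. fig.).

v_e = Isp · g₀ = 339 × 9.8 = 3322.2 m/s.
Using Δv = v_e ln(m₀/m_f): m₀/m_f = exp(Δv / v_e) = exp(2230 / 3322.2) = exp(0.6712) = 1.9567.
m_f = 143.5 / 1.9567 = 73.3378 t, so propellant = m₀ − m_f = 143.5 − 73.3378 = 70.1622 t.

propellant mass ≈ 70.2 t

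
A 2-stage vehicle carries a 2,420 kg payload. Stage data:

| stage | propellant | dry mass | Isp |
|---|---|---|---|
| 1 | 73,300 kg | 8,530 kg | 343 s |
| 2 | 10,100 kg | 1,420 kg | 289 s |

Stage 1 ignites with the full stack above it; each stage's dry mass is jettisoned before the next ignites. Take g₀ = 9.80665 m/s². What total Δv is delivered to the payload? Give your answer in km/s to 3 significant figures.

Ignition mass of stage 1 = 73,300+8,530 + 10,100+1,420 + 2,420 = 95,770 kg.
Stage 1: m₀ = 95,770 kg, m_f = 95,770 − 73,300 = 22,470 kg; Δv = 343×9.80665×ln(4.262) = 3363.7×1.4498 ≈ 4877 m/s.
Stage 2: m₀ = 13,940 kg, m_f = 13,940 − 10,100 = 3,840 kg; Δv = 289×9.80665×ln(3.63) = 2834.1×1.2893 ≈ 3654 m/s.
Total Δv = 4877 + 3654 = 8531 m/s.

Δv ≈ 8.53 km/s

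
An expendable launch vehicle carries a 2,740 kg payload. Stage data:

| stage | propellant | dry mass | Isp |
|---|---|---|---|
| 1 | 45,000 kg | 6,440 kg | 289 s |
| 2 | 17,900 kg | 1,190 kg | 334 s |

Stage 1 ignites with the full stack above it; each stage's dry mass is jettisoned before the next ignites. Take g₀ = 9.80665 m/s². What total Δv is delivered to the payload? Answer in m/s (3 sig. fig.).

Δv ≈ 8320 m/s

Ignition mass of stage 1 = 45,000+6,440 + 17,900+1,190 + 2,740 = 73,270 kg.
Stage 1: m₀ = 73,270 kg, m_f = 73,270 − 45,000 = 28,270 kg; Δv = 289×9.80665×ln(2.592) = 2834.1×0.9524 ≈ 2699 m/s.
Stage 2: m₀ = 21,830 kg, m_f = 21,830 − 17,900 = 3,930 kg; Δv = 334×9.80665×ln(5.555) = 3275.4×1.7146 ≈ 5616 m/s.
Total Δv = 2699 + 5616 = 8315 m/s.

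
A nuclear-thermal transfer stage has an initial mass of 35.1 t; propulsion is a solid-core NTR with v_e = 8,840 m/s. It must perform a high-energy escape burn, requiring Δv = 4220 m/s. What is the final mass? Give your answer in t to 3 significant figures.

m₀/m_f = exp(Δv / v_e) = exp(4220 / 8840.0) = exp(0.4774) = 1.6118.
m_f = m₀ / 1.6118 = 35.1 / 1.6118 = 21.7769 t.

final mass ≈ 21.8 t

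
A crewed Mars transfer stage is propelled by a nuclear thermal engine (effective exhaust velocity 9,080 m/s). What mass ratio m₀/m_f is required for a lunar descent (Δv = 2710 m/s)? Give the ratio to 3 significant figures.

m₀/m_f = exp(Δv / v_e) = exp(2710 / 9080.0) = exp(0.2985) = 1.3478.

mass ratio ≈ 1.35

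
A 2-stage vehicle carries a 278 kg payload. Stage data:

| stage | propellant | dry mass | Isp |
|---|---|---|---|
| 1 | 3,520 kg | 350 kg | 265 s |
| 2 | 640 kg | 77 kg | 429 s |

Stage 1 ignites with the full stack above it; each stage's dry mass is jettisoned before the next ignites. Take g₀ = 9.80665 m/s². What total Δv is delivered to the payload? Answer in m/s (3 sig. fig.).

Ignition mass of stage 1 = 3,520+350 + 640+77 + 278 = 4,865 kg.
Stage 1: m₀ = 4,865 kg, m_f = 4,865 − 3,520 = 1,345 kg; Δv = 265×9.80665×ln(3.617) = 2598.8×1.2857 ≈ 3341 m/s.
Stage 2: m₀ = 995 kg, m_f = 995 − 640 = 355 kg; Δv = 429×9.80665×ln(2.803) = 4207.1×1.0306 ≈ 4336 m/s.
Total Δv = 3341 + 4336 = 7677 m/s.

Δv ≈ 7680 m/s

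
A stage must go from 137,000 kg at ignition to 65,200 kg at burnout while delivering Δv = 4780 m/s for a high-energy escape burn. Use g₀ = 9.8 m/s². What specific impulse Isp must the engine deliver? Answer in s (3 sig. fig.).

Isp ≈ 657 s

ln(m₀/m_f) = ln(137000/65200) = ln(2.101) = 0.7425.
From the ideal rocket equation, v_e = Δv / ln(m₀/m_f) = 4780 / 0.7425 = 6437.5 m/s.
Isp = v_e / g₀ = 6437.5 / 9.8 = 656.9 s.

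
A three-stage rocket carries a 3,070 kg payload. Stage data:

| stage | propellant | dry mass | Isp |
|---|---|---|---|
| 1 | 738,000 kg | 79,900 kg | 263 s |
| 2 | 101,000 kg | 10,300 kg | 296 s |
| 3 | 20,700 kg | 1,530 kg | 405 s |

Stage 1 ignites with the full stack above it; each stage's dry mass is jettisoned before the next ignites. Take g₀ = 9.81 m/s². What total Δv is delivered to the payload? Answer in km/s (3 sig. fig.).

Δv ≈ 14.5 km/s

Ignition mass of stage 1 = 738,000+79,900 + 101,000+10,300 + 20,700+1,530 + 3,070 = 954,500 kg.
Stage 1: m₀ = 954,500 kg, m_f = 954,500 − 738,000 = 216,500 kg; Δv = 263×9.81×ln(4.409) = 2580.0×1.4836 ≈ 3828 m/s.
Stage 2: m₀ = 136,600 kg, m_f = 136,600 − 101,000 = 35,600 kg; Δv = 296×9.81×ln(3.837) = 2903.8×1.3447 ≈ 3905 m/s.
Stage 3: m₀ = 25,300 kg, m_f = 25,300 − 20,700 = 4,600 kg; Δv = 405×9.81×ln(5.5) = 3973.1×1.7047 ≈ 6773 m/s.
Total Δv = 3828 + 3905 + 6773 = 14506 m/s.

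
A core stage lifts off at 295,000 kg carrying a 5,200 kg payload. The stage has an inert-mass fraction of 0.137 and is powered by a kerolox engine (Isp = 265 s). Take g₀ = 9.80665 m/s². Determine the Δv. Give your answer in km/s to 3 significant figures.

Stage wet mass = m₀ − payload = 295,000 − 5,200 = 289,800 kg.
Stage dry mass = ε × stage wet mass = 0.137 × 289,800 = 39,702.6 kg.
Burnout mass m_f = stage dry + payload = 39,702.6 + 5,200 = 44,902.6 kg.
v_e = Isp · g₀ = 265 × 9.80665 = 2598.8 m/s.
Δv = v_e · ln(295,000/44,902.6) = 2598.8 × ln(6.57) = 2598.8 × 1.8825 ≈ 4892 m/s.

Δv ≈ 4.89 km/s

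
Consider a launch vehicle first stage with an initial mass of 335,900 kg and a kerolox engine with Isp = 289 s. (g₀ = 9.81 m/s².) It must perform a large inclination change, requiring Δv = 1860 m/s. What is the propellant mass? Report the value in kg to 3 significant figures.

v_e = Isp · g₀ = 289 × 9.81 = 2835.1 m/s.
m₀/m_f = exp(Δv / v_e) = exp(1860 / 2835.1) = exp(0.6561) = 1.9272.
m_f = 335,900 / 1.9272 = 174,294 kg, so propellant = m₀ − m_f = 335,900 − 174,294 = 161,606 kg.

propellant mass ≈ 162000 kg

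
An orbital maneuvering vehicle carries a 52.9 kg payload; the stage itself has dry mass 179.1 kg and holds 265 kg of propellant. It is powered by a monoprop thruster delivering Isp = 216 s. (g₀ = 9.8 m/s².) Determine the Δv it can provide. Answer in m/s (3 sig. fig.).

v_e = Isp · g₀ = 216 × 9.8 = 2116.8 m/s.
m₀ = payload + dry + propellant = 52.9 + 179.1 + 265 = 497 kg.
m_f = payload + dry = 52.9 + 179.1 = 232 kg.
Δv = v_e · ln(m₀/m_f) = 2116.8 × ln(2.142) = 2116.8 × 0.7619 ≈ 1612.7 m/s.

Δv ≈ 1610 m/s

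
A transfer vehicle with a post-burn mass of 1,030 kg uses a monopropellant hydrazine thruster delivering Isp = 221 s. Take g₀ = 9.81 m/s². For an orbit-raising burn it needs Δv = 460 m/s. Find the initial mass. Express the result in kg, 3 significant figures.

initial mass ≈ 1270 kg

v_e = Isp · g₀ = 221 × 9.81 = 2168.0 m/s.
By the Tsiolkovsky rocket equation, m₀/m_f = exp(Δv / v_e) = exp(460 / 2168.0) = exp(0.2122) = 1.2364.
m₀ = m_f × 1.2364 = 1,030 × 1.2364 = 1,273.49 kg.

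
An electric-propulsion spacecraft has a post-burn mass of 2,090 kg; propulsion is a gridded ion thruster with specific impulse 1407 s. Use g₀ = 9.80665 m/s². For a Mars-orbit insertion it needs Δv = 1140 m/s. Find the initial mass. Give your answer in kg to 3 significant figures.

initial mass ≈ 2270 kg

v_e = Isp · g₀ = 1407 × 9.80665 = 13798.0 m/s.
Rocket equation: m₀/m_f = exp(Δv / v_e) = exp(1140 / 13798.0) = exp(0.0826) = 1.0861.
m₀ = m_f × 1.0861 = 2,090 × 1.0861 = 2,269.95 kg.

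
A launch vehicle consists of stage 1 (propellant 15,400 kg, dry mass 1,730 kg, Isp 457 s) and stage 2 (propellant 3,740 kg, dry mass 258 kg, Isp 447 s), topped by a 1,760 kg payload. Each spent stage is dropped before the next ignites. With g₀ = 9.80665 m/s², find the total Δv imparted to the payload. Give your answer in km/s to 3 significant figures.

Δv ≈ 9.60 km/s

Ignition mass of stage 1 = 15,400+1,730 + 3,740+258 + 1,760 = 22,888 kg.
Stage 1: m₀ = 22,888 kg, m_f = 22,888 − 15,400 = 7,488 kg; Δv = 457×9.80665×ln(3.057) = 4481.6×1.1173 ≈ 5007 m/s.
Stage 2: m₀ = 5,758 kg, m_f = 5,758 − 3,740 = 2,018 kg; Δv = 447×9.80665×ln(2.853) = 4383.6×1.0485 ≈ 4596 m/s.
Total Δv = 5007 + 4596 = 9603 m/s.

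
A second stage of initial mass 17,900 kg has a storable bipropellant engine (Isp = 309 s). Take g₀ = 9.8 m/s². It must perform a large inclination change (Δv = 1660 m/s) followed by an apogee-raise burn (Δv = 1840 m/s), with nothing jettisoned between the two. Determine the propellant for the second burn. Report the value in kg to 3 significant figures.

propellant for the second burn ≈ 4710 kg

v_e = Isp · g₀ = 309 × 9.8 = 3028.2 m/s.
After the first burn: m = 17900 × exp(−1660/3028.2) = 17900 × 0.57800 = 10,346.2 kg.
After the second burn: m = 10,346.2 × exp(−1840/3028.2) = 10,346.2 × 0.54464 = 5,634.95 kg.
Second-burn propellant = 10,346.2 − 5,634.95 = 4,711.25 kg.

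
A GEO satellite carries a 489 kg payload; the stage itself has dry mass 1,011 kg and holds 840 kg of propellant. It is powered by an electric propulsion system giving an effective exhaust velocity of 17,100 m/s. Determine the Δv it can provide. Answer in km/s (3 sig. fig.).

Δv ≈ 7.60 km/s

m₀ = payload + dry + propellant = 489 + 1,011 + 840 = 2,340 kg.
m_f = payload + dry = 489 + 1,011 = 1,500 kg.
Δv = v_e · ln(m₀/m_f) = 17100.0 × ln(1.56) = 17100.0 × 0.4447 ≈ 7604.1 m/s.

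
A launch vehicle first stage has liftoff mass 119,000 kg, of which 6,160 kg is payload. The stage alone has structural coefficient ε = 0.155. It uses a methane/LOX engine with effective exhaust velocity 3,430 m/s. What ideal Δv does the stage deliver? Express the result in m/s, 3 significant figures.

Δv ≈ 5540 m/s

Stage wet mass = m₀ − payload = 119,000 − 6,160 = 112,840 kg.
Stage dry mass = ε × stage wet mass = 0.155 × 112,840 = 17,490.2 kg.
Burnout mass m_f = stage dry + payload = 17,490.2 + 6,160 = 23,650.2 kg.
By the Tsiolkovsky rocket equation, Δv = v_e · ln(119,000/23,650.2) = 3430.0 × ln(5.032) = 3430.0 × 1.6158 ≈ 5542 m/s.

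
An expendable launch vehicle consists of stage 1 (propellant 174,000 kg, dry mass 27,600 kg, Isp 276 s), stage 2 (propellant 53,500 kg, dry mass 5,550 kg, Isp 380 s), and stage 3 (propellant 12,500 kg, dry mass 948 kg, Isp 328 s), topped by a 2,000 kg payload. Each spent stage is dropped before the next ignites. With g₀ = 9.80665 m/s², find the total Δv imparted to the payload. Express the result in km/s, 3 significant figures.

Ignition mass of stage 1 = 174,000+27,600 + 53,500+5,550 + 12,500+948 + 2,000 = 276,098 kg.
Stage 1: m₀ = 276,098 kg, m_f = 276,098 − 174,000 = 102,098 kg; Δv = 276×9.80665×ln(2.704) = 2706.6×0.9948 ≈ 2693 m/s.
Stage 2: m₀ = 74,498 kg, m_f = 74,498 − 53,500 = 20,998 kg; Δv = 380×9.80665×ln(3.548) = 3726.5×1.2663 ≈ 4719 m/s.
Stage 3: m₀ = 15,448 kg, m_f = 15,448 − 12,500 = 2,948 kg; Δv = 328×9.80665×ln(5.24) = 3216.6×1.6564 ≈ 5328 m/s.
Total Δv = 2693 + 4719 + 5328 = 12740 m/s.

Δv ≈ 12.7 km/s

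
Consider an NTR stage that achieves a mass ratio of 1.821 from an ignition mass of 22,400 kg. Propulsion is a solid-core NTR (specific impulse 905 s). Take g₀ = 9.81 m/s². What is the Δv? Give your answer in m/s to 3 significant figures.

Δv ≈ 5320 m/s

v_e = Isp · g₀ = 905 × 9.81 = 8878.1 m/s.
By the Tsiolkovsky rocket equation, Δv = v_e · ln(1.821) = 8878.1 × 0.5994 ≈ 5321.4 m/s.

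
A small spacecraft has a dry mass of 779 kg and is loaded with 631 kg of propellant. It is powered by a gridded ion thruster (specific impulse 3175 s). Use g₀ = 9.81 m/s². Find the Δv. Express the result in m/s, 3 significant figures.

Δv ≈ 18500 m/s

v_e = Isp · g₀ = 3175 × 9.81 = 31146.8 m/s.
m₀ = m_dry + m_prop = 779 + 631 = 1,410 kg.
From the ideal rocket equation, Δv = v_e · ln(m₀/m_f) = 31146.8 × ln(1.81) = 31146.8 × 0.5933 ≈ 18480.4 m/s.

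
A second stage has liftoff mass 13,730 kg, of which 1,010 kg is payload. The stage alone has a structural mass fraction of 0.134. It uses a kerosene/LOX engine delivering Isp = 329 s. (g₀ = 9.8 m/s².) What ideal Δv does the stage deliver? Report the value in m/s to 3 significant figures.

Δv ≈ 5230 m/s

Stage wet mass = m₀ − payload = 13,730 − 1,010 = 12,720 kg.
Stage dry mass = ε × stage wet mass = 0.134 × 12,720 = 1,704.48 kg.
Burnout mass m_f = stage dry + payload = 1,704.48 + 1,010 = 2,714.48 kg.
v_e = Isp · g₀ = 329 × 9.8 = 3224.2 m/s.
Δv = v_e · ln(13,730/2,714.48) = 3224.2 × ln(5.058) = 3224.2 × 1.6210 ≈ 5226 m/s.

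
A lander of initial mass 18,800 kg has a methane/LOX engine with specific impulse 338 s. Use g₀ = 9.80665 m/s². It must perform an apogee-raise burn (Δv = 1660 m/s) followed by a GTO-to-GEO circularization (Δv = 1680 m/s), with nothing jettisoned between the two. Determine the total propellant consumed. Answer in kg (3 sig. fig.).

v_e = Isp · g₀ = 338 × 9.80665 = 3314.6 m/s.
After the first burn: m = 18800 × exp(−1660/3314.6) = 18800 × 0.60604 = 11,393.6 kg.
After the second burn: m = 11,393.6 × exp(−1680/3314.6) = 11,393.6 × 0.60240 = 6,863.5 kg.
Total propellant = m₀ − m_final = 18800 − 6,863.5 = 11,936.5 kg.

total propellant consumed ≈ 11900 kg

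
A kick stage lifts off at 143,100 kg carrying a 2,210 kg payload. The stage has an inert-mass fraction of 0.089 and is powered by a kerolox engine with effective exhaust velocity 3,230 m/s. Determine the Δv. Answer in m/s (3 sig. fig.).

Stage wet mass = m₀ − payload = 143,100 − 2,210 = 140,890 kg.
Stage dry mass = ε × stage wet mass = 0.089 × 140,890 = 12,539.2 kg.
Burnout mass m_f = stage dry + payload = 12,539.2 + 2,210 = 14,749.2 kg.
Δv = v_e · ln(143,100/14,749.2) = 3230.0 × ln(9.702) = 3230.0 × 2.2724 ≈ 7340 m/s.

Δv ≈ 7340 m/s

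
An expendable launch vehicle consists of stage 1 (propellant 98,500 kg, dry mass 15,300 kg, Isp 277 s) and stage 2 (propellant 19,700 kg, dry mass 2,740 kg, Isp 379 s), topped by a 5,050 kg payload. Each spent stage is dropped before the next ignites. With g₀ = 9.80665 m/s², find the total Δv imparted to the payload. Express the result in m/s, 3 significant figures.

Δv ≈ 7930 m/s

Ignition mass of stage 1 = 98,500+15,300 + 19,700+2,740 + 5,050 = 141,290 kg.
Stage 1: m₀ = 141,290 kg, m_f = 141,290 − 98,500 = 42,790 kg; Δv = 277×9.80665×ln(3.302) = 2716.4×1.1945 ≈ 3245 m/s.
Stage 2: m₀ = 27,490 kg, m_f = 27,490 − 19,700 = 7,790 kg; Δv = 379×9.80665×ln(3.529) = 3716.7×1.2610 ≈ 4687 m/s.
Total Δv = 3245 + 4687 = 7932 m/s.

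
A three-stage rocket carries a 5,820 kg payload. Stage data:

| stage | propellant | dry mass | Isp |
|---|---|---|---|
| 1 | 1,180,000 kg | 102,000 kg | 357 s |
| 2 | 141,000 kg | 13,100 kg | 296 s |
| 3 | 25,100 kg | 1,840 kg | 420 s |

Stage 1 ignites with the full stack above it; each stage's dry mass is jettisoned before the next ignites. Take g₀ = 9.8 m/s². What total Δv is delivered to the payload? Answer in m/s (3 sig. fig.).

Ignition mass of stage 1 = 1,180,000+102,000 + 141,000+13,100 + 25,100+1,840 + 5,820 = 1,468,860 kg.
Stage 1: m₀ = 1,468,860 kg, m_f = 1,468,860 − 1,180,000 = 288,860 kg; Δv = 357×9.8×ln(5.085) = 3498.6×1.6263 ≈ 5690 m/s.
Stage 2: m₀ = 186,860 kg, m_f = 186,860 − 141,000 = 45,860 kg; Δv = 296×9.8×ln(4.075) = 2900.8×1.4048 ≈ 4075 m/s.
Stage 3: m₀ = 32,760 kg, m_f = 32,760 − 25,100 = 7,660 kg; Δv = 420×9.8×ln(4.277) = 4116.0×1.4532 ≈ 5981 m/s.
Total Δv = 5690 + 4075 + 5981 = 15746 m/s.

Δv ≈ 15700 m/s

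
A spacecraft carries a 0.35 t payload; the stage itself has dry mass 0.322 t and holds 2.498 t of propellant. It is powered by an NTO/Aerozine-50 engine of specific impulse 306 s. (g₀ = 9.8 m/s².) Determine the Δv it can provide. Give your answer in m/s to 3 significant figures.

Δv ≈ 4650 m/s

v_e = Isp · g₀ = 306 × 9.8 = 2998.8 m/s.
m₀ = payload + dry + propellant = 0.35 + 0.322 + 2.498 = 3.17 t.
m_f = payload + dry = 0.35 + 0.322 = 0.672 t.
Δv = v_e · ln(m₀/m_f) = 2998.8 × ln(4.717) = 2998.8 × 1.5512 ≈ 4651.8 m/s.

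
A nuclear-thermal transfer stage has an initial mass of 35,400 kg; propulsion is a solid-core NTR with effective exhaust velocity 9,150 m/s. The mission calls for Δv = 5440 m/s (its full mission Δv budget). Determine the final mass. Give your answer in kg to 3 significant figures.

From the ideal rocket equation, m₀/m_f = exp(Δv / v_e) = exp(5440 / 9150.0) = exp(0.5945) = 1.8122.
m_f = m₀ / 1.8122 = 35,400 / 1.8122 = 19,534.3 kg.

final mass ≈ 19500 kg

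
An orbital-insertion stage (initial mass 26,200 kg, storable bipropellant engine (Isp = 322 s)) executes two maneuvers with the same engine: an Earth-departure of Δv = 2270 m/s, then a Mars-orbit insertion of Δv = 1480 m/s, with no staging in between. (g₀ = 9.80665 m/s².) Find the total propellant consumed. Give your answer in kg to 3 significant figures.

v_e = Isp · g₀ = 322 × 9.80665 = 3157.7 m/s.
After the first burn: m = 26200 × exp(−2270/3157.7) = 26200 × 0.48730 = 12,767.3 kg.
After the second burn: m = 12,767.3 × exp(−1480/3157.7) = 12,767.3 × 0.62582 = 7,990.03 kg.
Total propellant = m₀ − m_final = 26200 − 7,990.03 = 18,209.97 kg.

total propellant consumed ≈ 18200 kg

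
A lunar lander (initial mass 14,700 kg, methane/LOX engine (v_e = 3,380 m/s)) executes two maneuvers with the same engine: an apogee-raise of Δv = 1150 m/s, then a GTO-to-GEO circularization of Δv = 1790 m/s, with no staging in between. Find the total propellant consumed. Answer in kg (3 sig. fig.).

After the first burn: m = 14700 × exp(−1150/3380.0) = 14700 × 0.71160 = 10,460.5 kg.
After the second burn: m = 10,460.5 × exp(−1790/3380.0) = 10,460.5 × 0.58885 = 6,159.67 kg.
Total propellant = m₀ − m_final = 14700 − 6,159.67 = 8,540.33 kg.

total propellant consumed ≈ 8540 kg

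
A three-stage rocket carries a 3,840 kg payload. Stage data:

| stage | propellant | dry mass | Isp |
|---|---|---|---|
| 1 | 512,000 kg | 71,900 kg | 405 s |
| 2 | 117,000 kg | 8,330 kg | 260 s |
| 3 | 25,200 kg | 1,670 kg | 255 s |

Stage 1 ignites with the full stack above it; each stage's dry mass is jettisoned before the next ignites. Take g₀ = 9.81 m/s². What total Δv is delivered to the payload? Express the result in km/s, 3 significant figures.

Ignition mass of stage 1 = 512,000+71,900 + 117,000+8,330 + 25,200+1,670 + 3,840 = 739,940 kg.
Stage 1: m₀ = 739,940 kg, m_f = 739,940 − 512,000 = 227,940 kg; Δv = 405×9.81×ln(3.246) = 3973.1×1.1775 ≈ 4678 m/s.
Stage 2: m₀ = 156,040 kg, m_f = 156,040 − 117,000 = 39,040 kg; Δv = 260×9.81×ln(3.997) = 2550.6×1.3855 ≈ 3534 m/s.
Stage 3: m₀ = 30,710 kg, m_f = 30,710 − 25,200 = 5,510 kg; Δv = 255×9.81×ln(5.574) = 2501.6×1.7180 ≈ 4298 m/s.
Total Δv = 4678 + 3534 + 4298 = 12510 m/s.

Δv ≈ 12.5 km/s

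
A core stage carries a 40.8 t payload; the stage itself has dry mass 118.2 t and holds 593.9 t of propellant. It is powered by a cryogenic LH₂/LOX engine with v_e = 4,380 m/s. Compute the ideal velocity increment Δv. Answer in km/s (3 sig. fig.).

m₀ = payload + dry + propellant = 40.8 + 118.2 + 593.9 = 752.9 t.
m_f = payload + dry = 40.8 + 118.2 = 159 t.
Rocket equation: Δv = v_e · ln(m₀/m_f) = 4380.0 × ln(4.735) = 4380.0 × 1.5550 ≈ 6811.0 m/s.

Δv ≈ 6.81 km/s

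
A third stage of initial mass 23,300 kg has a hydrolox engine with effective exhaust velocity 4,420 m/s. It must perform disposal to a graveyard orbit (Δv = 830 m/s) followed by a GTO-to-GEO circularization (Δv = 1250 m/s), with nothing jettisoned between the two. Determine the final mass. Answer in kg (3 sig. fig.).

final mass ≈ 14600 kg

After the first burn: m = 23300 × exp(−830/4420.0) = 23300 × 0.82879 = 19,310.8 kg.
After the second burn: m = 19,310.8 × exp(−1250/4420.0) = 19,310.8 × 0.75367 = 14,554 kg.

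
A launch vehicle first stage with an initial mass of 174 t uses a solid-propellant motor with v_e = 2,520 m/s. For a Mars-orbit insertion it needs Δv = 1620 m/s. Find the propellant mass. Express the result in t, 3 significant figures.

m₀/m_f = exp(Δv / v_e) = exp(1620 / 2520.0) = exp(0.6429) = 1.9019.
m_f = 174 / 1.9019 = 91.4875 t, so propellant = m₀ − m_f = 174 − 91.4875 = 82.5125 t.

propellant mass ≈ 82.5 t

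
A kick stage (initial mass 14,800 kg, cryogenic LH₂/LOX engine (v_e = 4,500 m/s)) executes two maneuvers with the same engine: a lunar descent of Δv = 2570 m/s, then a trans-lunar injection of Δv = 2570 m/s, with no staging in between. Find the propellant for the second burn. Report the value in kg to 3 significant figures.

propellant for the second burn ≈ 3640 kg

After the first burn: m = 14800 × exp(−2570/4500.0) = 14800 × 0.56490 = 8,360.52 kg.
After the second burn: m = 8,360.52 × exp(−2570/4500.0) = 8,360.52 × 0.56490 = 4,722.86 kg.
Second-burn propellant = 8,360.52 − 4,722.86 = 3,637.66 kg.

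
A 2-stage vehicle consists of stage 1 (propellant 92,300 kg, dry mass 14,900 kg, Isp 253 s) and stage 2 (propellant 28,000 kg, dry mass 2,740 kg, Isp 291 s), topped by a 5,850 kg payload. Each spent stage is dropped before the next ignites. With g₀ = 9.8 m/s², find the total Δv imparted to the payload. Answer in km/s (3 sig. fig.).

Δv ≈ 6.68 km/s

Ignition mass of stage 1 = 92,300+14,900 + 28,000+2,740 + 5,850 = 143,790 kg.
Stage 1: m₀ = 143,790 kg, m_f = 143,790 − 92,300 = 51,490 kg; Δv = 253×9.8×ln(2.793) = 2479.4×1.0270 ≈ 2546 m/s.
Stage 2: m₀ = 36,590 kg, m_f = 36,590 − 28,000 = 8,590 kg; Δv = 291×9.8×ln(4.26) = 2851.8×1.4492 ≈ 4133 m/s.
Total Δv = 2546 + 4133 = 6679 m/s.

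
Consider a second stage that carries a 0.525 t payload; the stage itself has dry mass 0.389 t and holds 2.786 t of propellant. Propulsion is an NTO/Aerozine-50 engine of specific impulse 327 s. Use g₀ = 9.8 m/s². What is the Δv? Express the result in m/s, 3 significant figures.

v_e = Isp · g₀ = 327 × 9.8 = 3204.6 m/s.
m₀ = payload + dry + propellant = 0.525 + 0.389 + 2.786 = 3.7 t.
m_f = payload + dry = 0.525 + 0.389 = 0.914 t.
Δv = v_e · ln(m₀/m_f) = 3204.6 × ln(4.048) = 3204.6 × 1.3983 ≈ 4480.9 m/s.

Δv ≈ 4480 m/s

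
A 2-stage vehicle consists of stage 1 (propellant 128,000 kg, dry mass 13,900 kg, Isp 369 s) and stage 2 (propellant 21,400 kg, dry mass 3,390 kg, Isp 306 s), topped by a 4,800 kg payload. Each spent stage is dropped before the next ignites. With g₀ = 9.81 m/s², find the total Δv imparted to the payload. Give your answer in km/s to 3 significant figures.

Ignition mass of stage 1 = 128,000+13,900 + 21,400+3,390 + 4,800 = 171,490 kg.
Stage 1: m₀ = 171,490 kg, m_f = 171,490 − 128,000 = 43,490 kg; Δv = 369×9.81×ln(3.943) = 3619.9×1.3720 ≈ 4966 m/s.
Stage 2: m₀ = 29,590 kg, m_f = 29,590 − 21,400 = 8,190 kg; Δv = 306×9.81×ln(3.613) = 3001.9×1.2845 ≈ 3856 m/s.
Total Δv = 4966 + 3856 = 8822 m/s.

Δv ≈ 8.82 km/s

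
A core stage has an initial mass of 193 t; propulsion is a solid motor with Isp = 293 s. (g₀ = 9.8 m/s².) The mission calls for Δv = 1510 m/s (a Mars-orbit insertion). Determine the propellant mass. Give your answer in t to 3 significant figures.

propellant mass ≈ 78.9 t

v_e = Isp · g₀ = 293 × 9.8 = 2871.4 m/s.
From the ideal rocket equation, m₀/m_f = exp(Δv / v_e) = exp(1510 / 2871.4) = exp(0.5259) = 1.6919.
m_f = 193 / 1.6919 = 114.073 t, so propellant = m₀ − m_f = 193 − 114.073 = 78.927 t.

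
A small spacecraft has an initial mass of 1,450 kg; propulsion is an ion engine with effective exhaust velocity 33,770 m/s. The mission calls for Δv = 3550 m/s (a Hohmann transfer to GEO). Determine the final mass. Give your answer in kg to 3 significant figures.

m₀/m_f = exp(Δv / v_e) = exp(3550 / 33770.0) = exp(0.1051) = 1.1108.
m_f = m₀ / 1.1108 = 1,450 / 1.1108 = 1,305.37 kg.

final mass ≈ 1310 kg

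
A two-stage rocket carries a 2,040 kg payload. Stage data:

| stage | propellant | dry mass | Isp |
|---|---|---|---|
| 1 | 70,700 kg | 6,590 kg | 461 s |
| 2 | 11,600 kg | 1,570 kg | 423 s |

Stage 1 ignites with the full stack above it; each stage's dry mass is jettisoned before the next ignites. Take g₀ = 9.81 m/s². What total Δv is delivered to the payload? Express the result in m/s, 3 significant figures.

Δv ≈ 12500 m/s

Ignition mass of stage 1 = 70,700+6,590 + 11,600+1,570 + 2,040 = 92,500 kg.
Stage 1: m₀ = 92,500 kg, m_f = 92,500 − 70,700 = 21,800 kg; Δv = 461×9.81×ln(4.243) = 4522.4×1.4453 ≈ 6536 m/s.
Stage 2: m₀ = 15,210 kg, m_f = 15,210 − 11,600 = 3,610 kg; Δv = 423×9.81×ln(4.213) = 4149.6×1.4382 ≈ 5968 m/s.
Total Δv = 6536 + 5968 = 12504 m/s.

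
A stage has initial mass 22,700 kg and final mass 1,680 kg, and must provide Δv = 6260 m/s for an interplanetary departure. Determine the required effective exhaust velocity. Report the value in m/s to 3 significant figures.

ln(m₀/m_f) = ln(22700/1680) = ln(13.51) = 2.6036.
Using Δv = v_e ln(m₀/m_f): v_e = Δv / ln(m₀/m_f) = 6260 / 2.6036 = 2404.4 m/s.

v_e ≈ 2400 m/s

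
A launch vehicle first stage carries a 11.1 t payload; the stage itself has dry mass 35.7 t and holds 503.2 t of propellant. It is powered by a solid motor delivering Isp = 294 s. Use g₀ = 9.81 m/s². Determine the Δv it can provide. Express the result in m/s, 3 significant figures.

v_e = Isp · g₀ = 294 × 9.81 = 2884.1 m/s.
m₀ = payload + dry + propellant = 11.1 + 35.7 + 503.2 = 550 t.
m_f = payload + dry = 11.1 + 35.7 = 46.8 t.
Δv = v_e · ln(m₀/m_f) = 2884.1 × ln(11.75) = 2884.1 × 2.4640 ≈ 7106.6 m/s.

Δv ≈ 7110 m/s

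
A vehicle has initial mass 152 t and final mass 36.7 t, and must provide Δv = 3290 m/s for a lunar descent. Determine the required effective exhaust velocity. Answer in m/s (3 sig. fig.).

ln(m₀/m_f) = ln(152000/36700) = ln(4.142) = 1.4211.
By the Tsiolkovsky rocket equation, v_e = Δv / ln(m₀/m_f) = 3290 / 1.4211 = 2315.1 m/s.

v_e ≈ 2320 m/s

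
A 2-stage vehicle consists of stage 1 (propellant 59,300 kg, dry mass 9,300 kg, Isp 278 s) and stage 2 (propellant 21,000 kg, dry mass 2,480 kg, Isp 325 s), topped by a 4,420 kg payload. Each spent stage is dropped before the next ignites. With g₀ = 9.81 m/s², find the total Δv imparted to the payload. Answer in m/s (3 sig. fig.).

Δv ≈ 7050 m/s

Ignition mass of stage 1 = 59,300+9,300 + 21,000+2,480 + 4,420 = 96,500 kg.
Stage 1: m₀ = 96,500 kg, m_f = 96,500 − 59,300 = 37,200 kg; Δv = 278×9.81×ln(2.594) = 2727.2×0.9532 ≈ 2600 m/s.
Stage 2: m₀ = 27,900 kg, m_f = 27,900 − 21,000 = 6,900 kg; Δv = 325×9.81×ln(4.043) = 3188.2×1.3971 ≈ 4454 m/s.
Total Δv = 2600 + 4454 = 7054 m/s.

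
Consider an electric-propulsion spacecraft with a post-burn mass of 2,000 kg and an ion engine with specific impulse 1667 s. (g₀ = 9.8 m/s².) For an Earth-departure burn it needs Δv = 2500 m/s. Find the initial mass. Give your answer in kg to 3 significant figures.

v_e = Isp · g₀ = 1667 × 9.8 = 16336.6 m/s.
Using Δv = v_e ln(m₀/m_f): m₀/m_f = exp(Δv / v_e) = exp(2500 / 16336.6) = exp(0.1530) = 1.1654.
m₀ = m_f × 1.1654 = 2,000 × 1.1654 = 2,330.8 kg.

initial mass ≈ 2330 kg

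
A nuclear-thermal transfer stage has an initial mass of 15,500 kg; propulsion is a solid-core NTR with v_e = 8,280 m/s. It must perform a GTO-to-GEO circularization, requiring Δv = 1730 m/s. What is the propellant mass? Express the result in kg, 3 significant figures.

propellant mass ≈ 2920 kg

m₀/m_f = exp(Δv / v_e) = exp(1730 / 8280.0) = exp(0.2089) = 1.2324.
m_f = 15,500 / 1.2324 = 12,577.1 kg, so propellant = m₀ − m_f = 15,500 − 12,577.1 = 2,922.9 kg.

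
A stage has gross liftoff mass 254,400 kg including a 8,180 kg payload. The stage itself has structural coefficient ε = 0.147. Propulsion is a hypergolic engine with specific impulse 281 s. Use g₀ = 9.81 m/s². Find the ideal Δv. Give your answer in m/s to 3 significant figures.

Stage wet mass = m₀ − payload = 254,400 − 8,180 = 246,220 kg.
Stage dry mass = ε × stage wet mass = 0.147 × 246,220 = 36,194.3 kg.
Burnout mass m_f = stage dry + payload = 36,194.3 + 8,180 = 44,374.3 kg.
v_e = Isp · g₀ = 281 × 9.81 = 2756.6 m/s.
Δv = v_e · ln(254,400/44,374.3) = 2756.6 × ln(5.733) = 2756.6 × 1.7462 ≈ 4814 m/s.

Δv ≈ 4810 m/s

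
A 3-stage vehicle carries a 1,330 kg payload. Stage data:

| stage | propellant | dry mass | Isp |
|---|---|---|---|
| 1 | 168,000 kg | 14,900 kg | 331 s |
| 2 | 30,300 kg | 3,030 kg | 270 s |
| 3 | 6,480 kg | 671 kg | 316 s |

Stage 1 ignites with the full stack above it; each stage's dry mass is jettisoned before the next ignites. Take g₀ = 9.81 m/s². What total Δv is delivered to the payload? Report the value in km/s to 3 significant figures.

Δv ≈ 12.4 km/s

Ignition mass of stage 1 = 168,000+14,900 + 30,300+3,030 + 6,480+671 + 1,330 = 224,711 kg.
Stage 1: m₀ = 224,711 kg, m_f = 224,711 − 168,000 = 56,711 kg; Δv = 331×9.81×ln(3.962) = 3247.1×1.3768 ≈ 4471 m/s.
Stage 2: m₀ = 41,811 kg, m_f = 41,811 − 30,300 = 11,511 kg; Δv = 270×9.81×ln(3.632) = 2648.7×1.2899 ≈ 3416 m/s.
Stage 3: m₀ = 8,481 kg, m_f = 8,481 − 6,480 = 2,001 kg; Δv = 316×9.81×ln(4.238) = 3100.0×1.4442 ≈ 4477 m/s.
Total Δv = 4471 + 3416 + 4477 = 12364 m/s.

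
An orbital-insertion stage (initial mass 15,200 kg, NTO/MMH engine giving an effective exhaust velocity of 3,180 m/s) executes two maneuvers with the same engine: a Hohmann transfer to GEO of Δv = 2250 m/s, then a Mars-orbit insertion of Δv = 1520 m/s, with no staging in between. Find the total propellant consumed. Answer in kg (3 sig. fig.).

After the first burn: m = 15200 × exp(−2250/3180.0) = 15200 × 0.49285 = 7,491.32 kg.
After the second burn: m = 7,491.32 × exp(−1520/3180.0) = 7,491.32 × 0.62003 = 4,644.84 kg.
Total propellant = m₀ − m_final = 15200 − 4,644.84 = 10,555.16 kg.

total propellant consumed ≈ 10600 kg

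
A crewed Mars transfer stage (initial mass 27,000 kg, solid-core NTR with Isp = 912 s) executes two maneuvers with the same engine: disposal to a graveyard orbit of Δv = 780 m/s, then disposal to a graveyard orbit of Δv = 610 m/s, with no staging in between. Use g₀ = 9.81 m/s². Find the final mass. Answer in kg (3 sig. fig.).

final mass ≈ 23100 kg

v_e = Isp · g₀ = 912 × 9.81 = 8946.7 m/s.
After the first burn: m = 27000 × exp(−780/8946.7) = 27000 × 0.91651 = 24,745.8 kg.
After the second burn: m = 24,745.8 × exp(−610/8946.7) = 24,745.8 × 0.93409 = 23,114.8 kg.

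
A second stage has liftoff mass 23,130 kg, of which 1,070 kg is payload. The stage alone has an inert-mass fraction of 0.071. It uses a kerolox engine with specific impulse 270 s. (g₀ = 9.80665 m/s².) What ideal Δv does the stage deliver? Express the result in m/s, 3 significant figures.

Δv ≈ 5750 m/s

Stage wet mass = m₀ − payload = 23,130 − 1,070 = 22,060 kg.
Stage dry mass = ε × stage wet mass = 0.071 × 22,060 = 1,566.26 kg.
Burnout mass m_f = stage dry + payload = 1,566.26 + 1,070 = 2,636.26 kg.
v_e = Isp · g₀ = 270 × 9.80665 = 2647.8 m/s.
Using Δv = v_e ln(m₀/m_f): Δv = v_e · ln(23,130/2,636.26) = 2647.8 × ln(8.774) = 2647.8 × 2.1718 ≈ 5750 m/s.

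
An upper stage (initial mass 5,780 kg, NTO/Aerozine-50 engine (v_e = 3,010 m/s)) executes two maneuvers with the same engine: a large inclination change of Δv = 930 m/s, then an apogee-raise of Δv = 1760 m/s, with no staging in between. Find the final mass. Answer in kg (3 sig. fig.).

After the first burn: m = 5780 × exp(−930/3010.0) = 5780 × 0.73420 = 4,243.68 kg.
After the second burn: m = 4,243.68 × exp(−1760/3010.0) = 4,243.68 × 0.55726 = 2,364.83 kg.

final mass ≈ 2360 kg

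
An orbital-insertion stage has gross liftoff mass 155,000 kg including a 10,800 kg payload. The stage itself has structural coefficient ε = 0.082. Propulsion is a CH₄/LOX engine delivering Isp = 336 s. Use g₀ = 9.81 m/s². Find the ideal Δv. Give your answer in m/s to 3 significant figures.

Δv ≈ 6340 m/s

Stage wet mass = m₀ − payload = 155,000 − 10,800 = 144,200 kg.
Stage dry mass = ε × stage wet mass = 0.082 × 144,200 = 11,824.4 kg.
Burnout mass m_f = stage dry + payload = 11,824.4 + 10,800 = 22,624.4 kg.
v_e = Isp · g₀ = 336 × 9.81 = 3296.2 m/s.
By the Tsiolkovsky rocket equation, Δv = v_e · ln(155,000/22,624.4) = 3296.2 × ln(6.851) = 3296.2 × 1.9244 ≈ 6343 m/s.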